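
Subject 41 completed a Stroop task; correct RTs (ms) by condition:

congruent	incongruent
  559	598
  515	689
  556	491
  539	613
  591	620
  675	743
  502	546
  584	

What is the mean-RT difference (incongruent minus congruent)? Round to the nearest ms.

M(congruent) = 4521/8 = 565.125
M(incongruent) = 4300/7 = 614.286
Difference = 614.286 − 565.125 = 49.161 ms

49 ms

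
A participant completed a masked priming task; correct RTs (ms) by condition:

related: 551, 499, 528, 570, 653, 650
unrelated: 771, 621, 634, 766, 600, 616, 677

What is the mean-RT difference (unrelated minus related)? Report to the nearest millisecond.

M(related) = 3451/6 = 575.167
M(unrelated) = 4685/7 = 669.286
Difference = 669.286 − 575.167 = 94.119 ms

94 ms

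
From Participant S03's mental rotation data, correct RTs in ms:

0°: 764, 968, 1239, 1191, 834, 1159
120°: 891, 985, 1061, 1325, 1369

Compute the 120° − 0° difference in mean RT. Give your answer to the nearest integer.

100 ms

M(0°) = 6155/6 = 1025.833
M(120°) = 5631/5 = 1126.200
Difference = 1126.200 − 1025.833 = 100.367 ms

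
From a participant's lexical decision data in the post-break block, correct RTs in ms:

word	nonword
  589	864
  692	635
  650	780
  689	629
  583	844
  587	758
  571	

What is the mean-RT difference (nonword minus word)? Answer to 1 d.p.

M(word) = 4361/7 = 623.000
M(nonword) = 4510/6 = 751.667
Difference = 751.667 − 623.000 = 128.667 ms

128.7 ms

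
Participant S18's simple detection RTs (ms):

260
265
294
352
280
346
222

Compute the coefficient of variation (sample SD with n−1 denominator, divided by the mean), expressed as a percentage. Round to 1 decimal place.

16.3%

n = 7, Σ = 2019, M = 288.4286
Σ(x−M)² = 13227.714; s = √(13227.714/6) = 46.9534
CV = 46.9534 / 288.4286 = 0.16279 = 16.279%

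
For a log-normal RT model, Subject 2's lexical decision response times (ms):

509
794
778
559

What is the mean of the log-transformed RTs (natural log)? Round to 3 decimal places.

6.473

ln(RT): 6.2324, 6.6771, 6.6567, 6.3261
Σ ln(RT) = 25.8924
Mean = 25.8924/4 = 6.47310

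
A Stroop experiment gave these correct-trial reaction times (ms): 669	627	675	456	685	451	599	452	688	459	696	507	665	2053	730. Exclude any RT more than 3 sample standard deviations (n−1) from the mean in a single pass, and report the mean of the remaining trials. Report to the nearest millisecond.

n = 15, ΣRT = 10412, M = 694.133
Σ(x−M)² = 2128089.73; s = √(2128089.73/14) = 389.880
Cutoffs: 694.133 ± 3·389.880 → [-475.5, 1863.8]
Outside: 2053 → excluded.
Retained (n=14): Σ = 8359, mean = 8359/14 = 597.071

597 ms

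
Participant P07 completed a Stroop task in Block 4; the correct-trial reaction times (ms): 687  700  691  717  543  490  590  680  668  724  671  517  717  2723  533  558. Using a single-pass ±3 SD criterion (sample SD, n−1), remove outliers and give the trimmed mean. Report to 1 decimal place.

632.4 ms

n = 16, ΣRT = 12209, M = 763.062
Σ(x−M)² = 4194958.94; s = √(4194958.94/15) = 528.833
Cutoffs: 763.062 ± 3·528.833 → [-823.4, 2349.6]
Outside: 2723 → excluded.
Retained (n=15): Σ = 9486, mean = 9486/15 = 632.400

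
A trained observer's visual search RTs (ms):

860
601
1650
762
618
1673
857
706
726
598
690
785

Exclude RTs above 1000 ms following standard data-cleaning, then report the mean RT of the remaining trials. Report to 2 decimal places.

Excluded: 1650, 1673
Retained (n=10): Σ = 7203
Mean = 7203/10 = 720.3000

720.30 ms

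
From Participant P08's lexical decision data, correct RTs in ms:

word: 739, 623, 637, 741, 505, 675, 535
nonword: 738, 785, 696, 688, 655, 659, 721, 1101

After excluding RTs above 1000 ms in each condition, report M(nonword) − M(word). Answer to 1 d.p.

nonword: exclude 1101
M(word) = 4455/7 = 636.429
M(nonword) = 4942/7 = 706.000
Difference = 706.000 − 636.429 = 69.571 ms

69.6 ms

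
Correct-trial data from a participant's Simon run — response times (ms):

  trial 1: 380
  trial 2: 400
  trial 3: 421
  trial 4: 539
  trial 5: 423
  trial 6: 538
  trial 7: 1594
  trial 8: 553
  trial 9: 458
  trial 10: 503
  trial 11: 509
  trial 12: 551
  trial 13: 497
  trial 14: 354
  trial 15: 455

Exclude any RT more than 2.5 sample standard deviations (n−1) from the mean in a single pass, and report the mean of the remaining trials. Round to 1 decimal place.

470.1 ms

n = 15, ΣRT = 8175, M = 545.000
Σ(x−M)² = 1236610.00; s = √(1236610.00/14) = 297.202
Cutoffs: 545.000 ± 2.5·297.202 → [-198.0, 1288.0]
Outside: 1594 → excluded.
Retained (n=14): Σ = 6581, mean = 6581/14 = 470.071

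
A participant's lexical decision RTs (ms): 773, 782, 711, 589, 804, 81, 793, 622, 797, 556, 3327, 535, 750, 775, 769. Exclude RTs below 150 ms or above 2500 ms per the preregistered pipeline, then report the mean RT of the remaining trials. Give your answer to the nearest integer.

Excluded: 81, 3327
Retained (n=13): Σ = 9256
Mean = 9256/13 = 712.0000

712 ms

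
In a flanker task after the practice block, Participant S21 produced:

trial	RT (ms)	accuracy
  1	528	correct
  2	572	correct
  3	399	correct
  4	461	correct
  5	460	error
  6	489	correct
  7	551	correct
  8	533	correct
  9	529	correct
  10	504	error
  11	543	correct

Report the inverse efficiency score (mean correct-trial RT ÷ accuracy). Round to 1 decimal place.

Correct trials (n=9): 528, 572, 399, 461, 489, 551, 533, 529, 543
Mean correct RT = 4605/9 = 511.6667 ms
Proportion correct = 9/11
IES = 511.6667 / (9/11) = 625.370 ms

625.4 ms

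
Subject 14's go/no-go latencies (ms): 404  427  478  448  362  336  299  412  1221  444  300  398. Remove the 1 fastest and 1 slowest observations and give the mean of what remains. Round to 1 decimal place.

Sorted: 299, 300, 336, 362, 398, 404, 412, 427, 444, 448, 478, 1221
Drop lowest 1 (299) and highest 1 (1221)
Remaining (n=10): Σ = 4009, mean = 4009/10 = 400.900

400.9 ms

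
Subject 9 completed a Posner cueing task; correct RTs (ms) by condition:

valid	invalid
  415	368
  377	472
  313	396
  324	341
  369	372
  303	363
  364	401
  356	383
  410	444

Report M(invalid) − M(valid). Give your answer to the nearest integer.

34 ms

M(valid) = 3231/9 = 359.000
M(invalid) = 3540/9 = 393.333
Difference = 393.333 − 359.000 = 34.333 ms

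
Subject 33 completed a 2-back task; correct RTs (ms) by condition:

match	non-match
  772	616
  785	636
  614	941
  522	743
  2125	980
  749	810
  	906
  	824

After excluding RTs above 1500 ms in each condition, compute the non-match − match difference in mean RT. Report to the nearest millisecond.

119 ms

match: exclude 2125
M(match) = 3442/5 = 688.400
M(non-match) = 6456/8 = 807.000
Difference = 807.000 − 688.400 = 118.600 ms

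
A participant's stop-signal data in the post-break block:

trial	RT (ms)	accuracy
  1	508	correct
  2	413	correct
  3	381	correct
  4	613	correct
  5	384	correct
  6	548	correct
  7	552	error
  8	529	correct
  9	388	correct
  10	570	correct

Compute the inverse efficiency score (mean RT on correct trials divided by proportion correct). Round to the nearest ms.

535 ms

Correct trials (n=9): 508, 413, 381, 613, 384, 548, 529, 388, 570
Mean correct RT = 4334/9 = 481.5556 ms
Proportion correct = 9/10
IES = 481.5556 / (9/10) = 535.062 ms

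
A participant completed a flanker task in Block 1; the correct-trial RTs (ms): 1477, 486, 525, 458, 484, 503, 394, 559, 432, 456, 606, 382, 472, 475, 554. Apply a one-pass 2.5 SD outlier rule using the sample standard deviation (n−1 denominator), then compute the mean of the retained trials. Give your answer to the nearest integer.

485 ms

n = 15, ΣRT = 8263, M = 550.867
Σ(x−M)² = 969329.73; s = √(969329.73/14) = 263.131
Cutoffs: 550.867 ± 2.5·263.131 → [-107.0, 1208.7]
Outside: 1477 → excluded.
Retained (n=14): Σ = 6786, mean = 6786/14 = 484.714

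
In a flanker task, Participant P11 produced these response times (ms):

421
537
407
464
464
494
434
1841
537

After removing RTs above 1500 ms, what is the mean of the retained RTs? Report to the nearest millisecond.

Excluded: 1841
Retained (n=8): Σ = 3758
Mean = 3758/8 = 469.7500

470 ms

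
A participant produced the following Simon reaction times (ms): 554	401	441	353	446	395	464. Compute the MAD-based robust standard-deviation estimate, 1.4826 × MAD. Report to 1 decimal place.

Sorted: 353, 395, 401, 441, 446, 464, 554 → median = 441
|x − 441| sorted: 0, 5, 23, 40, 46, 88, 113 → MAD = 40
Robust SD ≈ 1.4826 × 40 = 59.304

59.3 ms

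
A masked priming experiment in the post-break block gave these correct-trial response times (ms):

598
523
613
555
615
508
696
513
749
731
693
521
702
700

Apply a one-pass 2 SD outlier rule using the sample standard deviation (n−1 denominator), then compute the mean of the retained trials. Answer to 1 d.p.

622.6 ms

n = 14, ΣRT = 8717, M = 622.643
Σ(x−M)² = 101079.21; s = √(101079.21/13) = 88.178
Cutoffs: 622.643 ± 2·88.178 → [446.3, 799.0]
No RTs fall outside the cutoffs; all 14 retained. Mean = 8717/14 = 622.643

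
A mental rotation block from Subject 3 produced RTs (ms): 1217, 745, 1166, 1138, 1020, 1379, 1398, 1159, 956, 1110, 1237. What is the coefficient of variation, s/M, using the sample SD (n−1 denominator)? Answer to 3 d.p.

0.163

n = 11, Σ = 12525, M = 1138.6364
Σ(x−M)² = 345224.545; s = √(345224.545/10) = 185.8022
CV = 185.8022 / 1138.6364 = 0.16318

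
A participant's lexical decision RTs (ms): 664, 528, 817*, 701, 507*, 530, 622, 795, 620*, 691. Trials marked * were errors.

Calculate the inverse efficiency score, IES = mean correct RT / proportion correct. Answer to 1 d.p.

Correct trials (n=7): 664, 528, 701, 530, 622, 795, 691
Mean correct RT = 4531/7 = 647.2857 ms
Proportion correct = 7/10
IES = 647.2857 / (7/10) = 924.694 ms

924.7 ms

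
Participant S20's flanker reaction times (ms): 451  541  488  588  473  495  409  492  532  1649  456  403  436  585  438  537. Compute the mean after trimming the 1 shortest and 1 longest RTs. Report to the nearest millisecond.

Sorted: 403, 409, 436, 438, 451, 456, 473, 488, 492, 495, 532, 537, 541, 585, 588, 1649
Drop lowest 1 (403) and highest 1 (1649)
Remaining (n=14): Σ = 6921, mean = 6921/14 = 494.357

494 ms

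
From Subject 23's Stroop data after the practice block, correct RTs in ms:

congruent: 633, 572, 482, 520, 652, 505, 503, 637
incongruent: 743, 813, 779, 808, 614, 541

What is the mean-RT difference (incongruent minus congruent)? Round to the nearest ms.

M(congruent) = 4504/8 = 563.000
M(incongruent) = 4298/6 = 716.333
Difference = 716.333 − 563.000 = 153.333 ms

153 ms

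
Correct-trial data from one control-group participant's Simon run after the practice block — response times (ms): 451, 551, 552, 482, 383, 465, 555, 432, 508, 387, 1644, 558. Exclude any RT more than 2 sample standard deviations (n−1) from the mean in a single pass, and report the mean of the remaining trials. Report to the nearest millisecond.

484 ms

n = 12, ΣRT = 6968, M = 580.667
Σ(x−M)² = 1277440.67; s = √(1277440.67/11) = 340.780
Cutoffs: 580.667 ± 2·340.780 → [-100.9, 1262.2]
Outside: 1644 → excluded.
Retained (n=11): Σ = 5324, mean = 5324/11 = 484.000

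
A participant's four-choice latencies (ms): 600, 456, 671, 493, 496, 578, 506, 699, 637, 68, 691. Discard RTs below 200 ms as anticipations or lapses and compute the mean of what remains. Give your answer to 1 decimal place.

582.7 ms

Excluded: 68
Retained (n=10): Σ = 5827
Mean = 5827/10 = 582.7000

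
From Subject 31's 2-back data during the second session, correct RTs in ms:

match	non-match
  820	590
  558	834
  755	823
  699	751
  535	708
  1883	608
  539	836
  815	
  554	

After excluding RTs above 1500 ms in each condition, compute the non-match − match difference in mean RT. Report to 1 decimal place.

76.3 ms

match: exclude 1883
M(match) = 5275/8 = 659.375
M(non-match) = 5150/7 = 735.714
Difference = 735.714 − 659.375 = 76.339 ms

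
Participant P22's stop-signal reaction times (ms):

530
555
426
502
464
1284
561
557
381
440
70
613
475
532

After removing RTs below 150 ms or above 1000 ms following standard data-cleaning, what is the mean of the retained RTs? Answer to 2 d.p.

Excluded: 70, 1284
Retained (n=12): Σ = 6036
Mean = 6036/12 = 503.0000

503.00 ms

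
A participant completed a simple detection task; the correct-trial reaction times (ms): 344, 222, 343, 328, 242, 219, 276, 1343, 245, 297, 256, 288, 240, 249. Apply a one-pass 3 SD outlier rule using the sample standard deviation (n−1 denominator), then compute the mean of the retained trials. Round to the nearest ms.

273 ms

n = 14, ΣRT = 4892, M = 349.429
Σ(x−M)² = 1086113.43; s = √(1086113.43/13) = 289.045
Cutoffs: 349.429 ± 3·289.045 → [-517.7, 1216.6]
Outside: 1343 → excluded.
Retained (n=13): Σ = 3549, mean = 3549/13 = 273.000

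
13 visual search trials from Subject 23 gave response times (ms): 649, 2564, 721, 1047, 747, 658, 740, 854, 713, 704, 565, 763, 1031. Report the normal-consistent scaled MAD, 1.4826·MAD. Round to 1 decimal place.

Sorted: 565, 649, 658, 704, 713, 721, 740, 747, 763, 854, 1031, 1047, 2564 → median = 740
|x − 740| sorted: 0, 7, 19, 23, 27, 36, 82, 91, 114, 175, 291, 307, 1824 → MAD = 82
Robust SD ≈ 1.4826 × 82 = 121.573

121.6 ms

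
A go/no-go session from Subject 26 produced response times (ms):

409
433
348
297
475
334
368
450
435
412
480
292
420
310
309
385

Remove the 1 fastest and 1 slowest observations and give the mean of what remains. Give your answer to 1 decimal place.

384.6 ms

Sorted: 292, 297, 309, 310, 334, 348, 368, 385, 409, 412, 420, 433, 435, 450, 475, 480
Drop lowest 1 (292) and highest 1 (480)
Remaining (n=14): Σ = 5385, mean = 5385/14 = 384.643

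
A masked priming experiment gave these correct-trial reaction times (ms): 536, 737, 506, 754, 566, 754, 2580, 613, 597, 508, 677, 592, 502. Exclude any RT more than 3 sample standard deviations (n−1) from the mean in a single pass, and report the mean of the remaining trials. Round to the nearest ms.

n = 13, ΣRT = 9922, M = 763.231
Σ(x−M)² = 3678552.31; s = √(3678552.31/12) = 553.666
Cutoffs: 763.231 ± 3·553.666 → [-897.8, 2424.2]
Outside: 2580 → excluded.
Retained (n=12): Σ = 7342, mean = 7342/12 = 611.833

612 ms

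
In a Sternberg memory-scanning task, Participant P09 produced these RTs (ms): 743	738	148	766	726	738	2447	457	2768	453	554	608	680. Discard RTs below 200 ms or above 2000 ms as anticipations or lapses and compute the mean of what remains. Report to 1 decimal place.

646.3 ms

Excluded: 148, 2447, 2768
Retained (n=10): Σ = 6463
Mean = 6463/10 = 646.3000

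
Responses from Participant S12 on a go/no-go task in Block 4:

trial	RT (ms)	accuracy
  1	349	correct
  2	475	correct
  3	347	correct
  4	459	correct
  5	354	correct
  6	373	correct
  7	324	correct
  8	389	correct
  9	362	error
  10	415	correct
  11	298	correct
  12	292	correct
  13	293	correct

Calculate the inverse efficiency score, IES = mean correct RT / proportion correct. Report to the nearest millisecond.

Correct trials (n=12): 349, 475, 347, 459, 354, 373, 324, 389, 415, 298, 292, 293
Mean correct RT = 4368/12 = 364.0000 ms
Proportion correct = 12/13
IES = 364.0000 / (12/13) = 394.333 ms

394 ms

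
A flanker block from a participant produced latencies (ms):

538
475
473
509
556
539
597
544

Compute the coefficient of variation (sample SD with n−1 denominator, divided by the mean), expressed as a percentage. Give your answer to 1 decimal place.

7.9%

n = 8, Σ = 4231, M = 528.8750
Σ(x−M)² = 12210.875; s = √(12210.875/7) = 41.7661
CV = 41.7661 / 528.8750 = 0.07897 = 7.897%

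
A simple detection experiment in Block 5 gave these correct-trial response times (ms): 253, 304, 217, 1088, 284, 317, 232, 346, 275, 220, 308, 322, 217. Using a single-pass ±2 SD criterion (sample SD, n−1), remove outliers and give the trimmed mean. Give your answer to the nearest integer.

275 ms

n = 13, ΣRT = 4383, M = 337.154
Σ(x−M)² = 633859.69; s = √(633859.69/12) = 229.830
Cutoffs: 337.154 ± 2·229.830 → [-122.5, 796.8]
Outside: 1088 → excluded.
Retained (n=12): Σ = 3295, mean = 3295/12 = 274.583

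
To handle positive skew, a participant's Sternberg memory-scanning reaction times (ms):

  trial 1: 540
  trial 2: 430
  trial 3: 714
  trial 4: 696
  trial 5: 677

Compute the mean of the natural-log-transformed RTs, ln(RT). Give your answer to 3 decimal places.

ln(RT): 6.2916, 6.0638, 6.5709, 6.5453, 6.5177
Σ ln(RT) = 31.9893
Mean = 31.9893/5 = 6.39785

6.398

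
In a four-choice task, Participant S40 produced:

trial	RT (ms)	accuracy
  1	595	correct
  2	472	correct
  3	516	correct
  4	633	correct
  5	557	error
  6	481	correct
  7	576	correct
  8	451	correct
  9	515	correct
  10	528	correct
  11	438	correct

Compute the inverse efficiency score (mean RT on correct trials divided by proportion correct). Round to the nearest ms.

Correct trials (n=10): 595, 472, 516, 633, 481, 576, 451, 515, 528, 438
Mean correct RT = 5205/10 = 520.5000 ms
Proportion correct = 10/11
IES = 520.5000 / (10/11) = 572.550 ms

573 ms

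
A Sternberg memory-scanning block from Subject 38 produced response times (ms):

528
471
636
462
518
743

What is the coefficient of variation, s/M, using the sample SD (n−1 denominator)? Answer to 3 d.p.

n = 6, Σ = 3358, M = 559.6667
Σ(x−M)² = 59577.333; s = √(59577.333/5) = 109.1580
CV = 109.1580 / 559.6667 = 0.19504

0.195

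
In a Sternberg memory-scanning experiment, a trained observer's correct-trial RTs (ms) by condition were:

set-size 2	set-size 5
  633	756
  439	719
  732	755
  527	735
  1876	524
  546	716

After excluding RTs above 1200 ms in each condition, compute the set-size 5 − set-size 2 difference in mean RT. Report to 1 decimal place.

set-size 2: exclude 1876
M(set-size 2) = 2877/5 = 575.400
M(set-size 5) = 4205/6 = 700.833
Difference = 700.833 − 575.400 = 125.433 ms

125.4 ms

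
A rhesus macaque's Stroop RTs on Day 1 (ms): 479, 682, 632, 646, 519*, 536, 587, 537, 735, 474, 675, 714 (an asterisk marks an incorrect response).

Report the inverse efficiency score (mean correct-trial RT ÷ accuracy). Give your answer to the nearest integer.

Correct trials (n=11): 479, 682, 632, 646, 536, 587, 537, 735, 474, 675, 714
Mean correct RT = 6697/11 = 608.8182 ms
Proportion correct = 11/12
IES = 608.8182 / (11/12) = 664.165 ms

664 ms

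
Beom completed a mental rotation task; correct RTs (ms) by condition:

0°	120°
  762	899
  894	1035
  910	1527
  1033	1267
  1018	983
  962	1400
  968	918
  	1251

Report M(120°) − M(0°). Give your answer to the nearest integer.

225 ms

M(0°) = 6547/7 = 935.286
M(120°) = 9280/8 = 1160.000
Difference = 1160.000 − 935.286 = 224.714 ms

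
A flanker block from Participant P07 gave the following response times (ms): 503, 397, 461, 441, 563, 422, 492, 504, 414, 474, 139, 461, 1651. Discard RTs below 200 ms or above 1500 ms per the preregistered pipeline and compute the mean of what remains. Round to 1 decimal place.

Excluded: 139, 1651
Retained (n=11): Σ = 5132
Mean = 5132/11 = 466.5455

466.5 ms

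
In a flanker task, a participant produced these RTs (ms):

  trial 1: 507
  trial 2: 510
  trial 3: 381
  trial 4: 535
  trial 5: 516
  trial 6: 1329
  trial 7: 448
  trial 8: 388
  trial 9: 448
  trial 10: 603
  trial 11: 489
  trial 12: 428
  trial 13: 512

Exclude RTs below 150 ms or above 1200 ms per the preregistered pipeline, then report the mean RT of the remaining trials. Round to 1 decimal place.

Excluded: 1329
Retained (n=12): Σ = 5765
Mean = 5765/12 = 480.4167

480.4 ms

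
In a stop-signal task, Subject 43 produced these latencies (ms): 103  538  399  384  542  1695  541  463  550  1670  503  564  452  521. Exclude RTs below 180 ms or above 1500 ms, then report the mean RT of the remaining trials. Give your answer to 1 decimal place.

496.1 ms

Excluded: 103, 1670, 1695
Retained (n=11): Σ = 5457
Mean = 5457/11 = 496.0909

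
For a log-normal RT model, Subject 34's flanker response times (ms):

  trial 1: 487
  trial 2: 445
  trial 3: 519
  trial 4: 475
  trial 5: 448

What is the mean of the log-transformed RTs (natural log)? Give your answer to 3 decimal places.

6.161

ln(RT): 6.1883, 6.0981, 6.2519, 6.1633, 6.1048
Σ ln(RT) = 30.8064
Mean = 30.8064/5 = 6.16127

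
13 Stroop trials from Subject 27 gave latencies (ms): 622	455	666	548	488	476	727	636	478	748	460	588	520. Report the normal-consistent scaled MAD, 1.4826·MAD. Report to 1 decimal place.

109.7 ms

Sorted: 455, 460, 476, 478, 488, 520, 548, 588, 622, 636, 666, 727, 748 → median = 548
|x − 548| sorted: 0, 28, 40, 60, 70, 72, 74, 88, 88, 93, 118, 179, 200 → MAD = 74
Robust SD ≈ 1.4826 × 74 = 109.712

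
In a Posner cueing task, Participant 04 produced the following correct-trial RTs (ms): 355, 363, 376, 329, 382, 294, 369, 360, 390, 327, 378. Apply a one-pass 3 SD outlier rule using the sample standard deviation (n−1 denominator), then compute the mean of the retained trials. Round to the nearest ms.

n = 11, ΣRT = 3923, M = 356.636
Σ(x−M)² = 8360.55; s = √(8360.55/10) = 28.915
Cutoffs: 356.636 ± 3·28.915 → [269.9, 443.4]
No RTs fall outside the cutoffs; all 11 retained. Mean = 3923/11 = 356.636

357 ms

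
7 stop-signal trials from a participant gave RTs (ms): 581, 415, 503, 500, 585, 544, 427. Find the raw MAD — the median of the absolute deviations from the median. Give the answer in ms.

Sorted: 415, 427, 500, 503, 544, 581, 585 → median = 503
|x − 503|: 78, 88, 0, 3, 82, 41, 76
Sorted deviations: 0, 3, 41, 76, 78, 82, 88 → MAD = 76

76 ms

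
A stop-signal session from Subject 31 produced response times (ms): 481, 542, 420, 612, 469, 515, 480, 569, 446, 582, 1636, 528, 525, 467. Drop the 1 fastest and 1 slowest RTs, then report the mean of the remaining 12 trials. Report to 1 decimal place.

518.0 ms

Sorted: 420, 446, 467, 469, 480, 481, 515, 525, 528, 542, 569, 582, 612, 1636
Drop lowest 1 (420) and highest 1 (1636)
Remaining (n=12): Σ = 6216, mean = 6216/12 = 518.000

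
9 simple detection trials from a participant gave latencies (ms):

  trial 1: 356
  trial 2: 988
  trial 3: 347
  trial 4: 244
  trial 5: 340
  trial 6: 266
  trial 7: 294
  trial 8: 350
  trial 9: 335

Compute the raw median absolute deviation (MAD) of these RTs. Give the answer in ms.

Sorted: 244, 266, 294, 335, 340, 347, 350, 356, 988 → median = 340
|x − 340|: 16, 648, 7, 96, 0, 74, 46, 10, 5
Sorted deviations: 0, 5, 7, 10, 16, 46, 74, 96, 648 → MAD = 16

16 ms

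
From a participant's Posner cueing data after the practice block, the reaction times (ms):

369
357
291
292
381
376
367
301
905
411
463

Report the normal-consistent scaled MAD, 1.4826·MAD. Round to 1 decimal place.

62.3 ms

Sorted: 291, 292, 301, 357, 367, 369, 376, 381, 411, 463, 905 → median = 369
|x − 369| sorted: 0, 2, 7, 12, 12, 42, 68, 77, 78, 94, 536 → MAD = 42
Robust SD ≈ 1.4826 × 42 = 62.269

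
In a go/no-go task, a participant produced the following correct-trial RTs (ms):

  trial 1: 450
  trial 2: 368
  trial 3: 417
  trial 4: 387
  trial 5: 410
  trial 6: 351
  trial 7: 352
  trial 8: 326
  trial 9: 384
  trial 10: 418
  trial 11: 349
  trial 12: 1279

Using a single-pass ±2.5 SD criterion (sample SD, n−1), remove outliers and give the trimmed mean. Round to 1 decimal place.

382.9 ms

n = 12, ΣRT = 5491, M = 457.583
Σ(x−M)² = 750294.92; s = √(750294.92/11) = 261.168
Cutoffs: 457.583 ± 2.5·261.168 → [-195.3, 1110.5]
Outside: 1279 → excluded.
Retained (n=11): Σ = 4212, mean = 4212/11 = 382.909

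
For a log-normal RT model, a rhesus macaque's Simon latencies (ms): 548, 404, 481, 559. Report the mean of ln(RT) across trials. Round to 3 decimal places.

6.202

ln(RT): 6.3063, 6.0014, 6.1759, 6.3261
Σ ln(RT) = 24.8097
Mean = 24.8097/4 = 6.20243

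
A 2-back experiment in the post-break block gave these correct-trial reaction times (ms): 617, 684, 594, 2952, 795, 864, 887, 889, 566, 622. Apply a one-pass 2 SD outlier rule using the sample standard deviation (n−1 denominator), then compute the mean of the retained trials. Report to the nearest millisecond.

n = 10, ΣRT = 9470, M = 947.000
Σ(x−M)² = 4610446.00; s = √(4610446.00/9) = 715.732
Cutoffs: 947.000 ± 2·715.732 → [-484.5, 2378.5]
Outside: 2952 → excluded.
Retained (n=9): Σ = 6518, mean = 6518/9 = 724.222

724 ms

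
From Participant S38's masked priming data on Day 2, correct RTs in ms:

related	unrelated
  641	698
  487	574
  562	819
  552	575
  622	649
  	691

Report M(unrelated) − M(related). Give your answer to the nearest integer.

95 ms

M(related) = 2864/5 = 572.800
M(unrelated) = 4006/6 = 667.667
Difference = 667.667 − 572.800 = 94.867 ms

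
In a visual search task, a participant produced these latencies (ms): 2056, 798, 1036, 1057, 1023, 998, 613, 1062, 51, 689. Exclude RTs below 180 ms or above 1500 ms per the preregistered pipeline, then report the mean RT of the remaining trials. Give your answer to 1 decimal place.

909.5 ms

Excluded: 51, 2056
Retained (n=8): Σ = 7276
Mean = 7276/8 = 909.5000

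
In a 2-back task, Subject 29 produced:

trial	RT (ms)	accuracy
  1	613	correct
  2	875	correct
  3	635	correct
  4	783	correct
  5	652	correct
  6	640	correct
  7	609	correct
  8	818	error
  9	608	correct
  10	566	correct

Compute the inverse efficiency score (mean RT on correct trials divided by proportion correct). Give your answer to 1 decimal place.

Correct trials (n=9): 613, 875, 635, 783, 652, 640, 609, 608, 566
Mean correct RT = 5981/9 = 664.5556 ms
Proportion correct = 9/10
IES = 664.5556 / (9/10) = 738.395 ms

738.4 ms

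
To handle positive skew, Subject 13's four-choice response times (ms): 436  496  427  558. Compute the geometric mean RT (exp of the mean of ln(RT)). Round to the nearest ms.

ln(RT): 6.0776, 6.2066, 6.0568, 6.3244
Mean ln(RT) = 24.6654/4 = 6.16634
Geometric mean = exp(6.16634) = 476.44 ms

476 ms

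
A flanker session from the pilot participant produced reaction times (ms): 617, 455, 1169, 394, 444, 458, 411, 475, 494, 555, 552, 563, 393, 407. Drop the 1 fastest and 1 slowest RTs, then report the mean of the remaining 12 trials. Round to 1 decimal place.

Sorted: 393, 394, 407, 411, 444, 455, 458, 475, 494, 552, 555, 563, 617, 1169
Drop lowest 1 (393) and highest 1 (1169)
Remaining (n=12): Σ = 5825, mean = 5825/12 = 485.417

485.4 ms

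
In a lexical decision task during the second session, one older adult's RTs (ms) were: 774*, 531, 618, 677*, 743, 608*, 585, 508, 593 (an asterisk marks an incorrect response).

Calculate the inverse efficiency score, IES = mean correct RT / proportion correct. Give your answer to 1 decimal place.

Correct trials (n=6): 531, 618, 743, 585, 508, 593
Mean correct RT = 3578/6 = 596.3333 ms
Proportion correct = 6/9
IES = 596.3333 / (6/9) = 894.500 ms

894.5 ms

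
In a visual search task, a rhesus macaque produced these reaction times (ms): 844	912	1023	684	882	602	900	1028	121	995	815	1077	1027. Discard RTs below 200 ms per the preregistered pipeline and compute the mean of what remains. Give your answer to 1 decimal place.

899.1 ms

Excluded: 121
Retained (n=12): Σ = 10789
Mean = 10789/12 = 899.0833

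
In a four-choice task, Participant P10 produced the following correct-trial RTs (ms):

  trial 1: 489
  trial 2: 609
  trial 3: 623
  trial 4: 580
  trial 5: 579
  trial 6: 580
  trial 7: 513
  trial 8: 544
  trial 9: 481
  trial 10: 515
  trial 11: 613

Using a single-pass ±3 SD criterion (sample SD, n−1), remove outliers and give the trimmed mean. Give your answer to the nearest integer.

557 ms

n = 11, ΣRT = 6126, M = 556.909
Σ(x−M)² = 26006.91; s = √(26006.91/10) = 50.997
Cutoffs: 556.909 ± 3·50.997 → [403.9, 709.9]
No RTs fall outside the cutoffs; all 11 retained. Mean = 6126/11 = 556.909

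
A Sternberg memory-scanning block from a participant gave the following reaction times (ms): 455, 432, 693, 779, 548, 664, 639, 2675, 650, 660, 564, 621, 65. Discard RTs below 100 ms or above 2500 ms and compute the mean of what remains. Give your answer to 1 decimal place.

Excluded: 65, 2675
Retained (n=11): Σ = 6705
Mean = 6705/11 = 609.5455

609.5 ms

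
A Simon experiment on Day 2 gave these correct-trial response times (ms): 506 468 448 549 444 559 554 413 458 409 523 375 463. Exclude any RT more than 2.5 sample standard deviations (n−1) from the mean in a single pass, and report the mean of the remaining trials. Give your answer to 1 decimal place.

474.5 ms

n = 13, ΣRT = 6169, M = 474.538
Σ(x−M)² = 42407.23; s = √(42407.23/12) = 59.447
Cutoffs: 474.538 ± 2.5·59.447 → [325.9, 623.2]
No RTs fall outside the cutoffs; all 13 retained. Mean = 6169/13 = 474.538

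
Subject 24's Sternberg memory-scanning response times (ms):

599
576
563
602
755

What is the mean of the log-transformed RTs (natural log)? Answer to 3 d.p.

ln(RT): 6.3953, 6.3561, 6.3333, 6.4003, 6.6267
Σ ln(RT) = 32.1116
Mean = 32.1116/5 = 6.42232

6.422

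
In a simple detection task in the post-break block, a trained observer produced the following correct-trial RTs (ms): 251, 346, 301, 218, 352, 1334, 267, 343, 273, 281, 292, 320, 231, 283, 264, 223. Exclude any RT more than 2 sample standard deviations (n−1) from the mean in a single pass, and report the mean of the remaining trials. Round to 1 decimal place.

283.0 ms

n = 16, ΣRT = 5579, M = 348.688
Σ(x−M)² = 1061941.44; s = √(1061941.44/15) = 266.075
Cutoffs: 348.688 ± 2·266.075 → [-183.5, 880.8]
Outside: 1334 → excluded.
Retained (n=15): Σ = 4245, mean = 4245/15 = 283.000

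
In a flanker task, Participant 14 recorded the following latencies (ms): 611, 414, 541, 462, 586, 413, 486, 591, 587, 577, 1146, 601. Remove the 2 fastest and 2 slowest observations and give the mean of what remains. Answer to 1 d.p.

Sorted: 413, 414, 462, 486, 541, 577, 586, 587, 591, 601, 611, 1146
Drop lowest 2 (413, 414) and highest 2 (611, 1146)
Remaining (n=8): Σ = 4431, mean = 4431/8 = 553.875

553.9 ms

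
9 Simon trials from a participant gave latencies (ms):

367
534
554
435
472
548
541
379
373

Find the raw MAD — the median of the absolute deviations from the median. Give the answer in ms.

Sorted: 367, 373, 379, 435, 472, 534, 541, 548, 554 → median = 472
|x − 472|: 105, 62, 82, 37, 0, 76, 69, 93, 99
Sorted deviations: 0, 37, 62, 69, 76, 82, 93, 99, 105 → MAD = 76

76 ms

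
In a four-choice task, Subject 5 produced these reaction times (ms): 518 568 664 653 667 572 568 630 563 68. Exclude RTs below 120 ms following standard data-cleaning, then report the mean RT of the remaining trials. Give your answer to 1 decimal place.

600.3 ms

Excluded: 68
Retained (n=9): Σ = 5403
Mean = 5403/9 = 600.3333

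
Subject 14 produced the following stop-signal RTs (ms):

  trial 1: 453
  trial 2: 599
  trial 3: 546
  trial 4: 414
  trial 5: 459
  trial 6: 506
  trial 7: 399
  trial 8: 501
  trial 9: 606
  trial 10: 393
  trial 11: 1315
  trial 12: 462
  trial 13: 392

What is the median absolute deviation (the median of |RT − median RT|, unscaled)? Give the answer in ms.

63 ms

Sorted: 392, 393, 399, 414, 453, 459, 462, 501, 506, 546, 599, 606, 1315 → median = 462
|x − 462|: 9, 137, 84, 48, 3, 44, 63, 39, 144, 69, 853, 0, 70
Sorted deviations: 0, 3, 9, 39, 44, 48, 63, 69, 70, 84, 137, 144, 853 → MAD = 63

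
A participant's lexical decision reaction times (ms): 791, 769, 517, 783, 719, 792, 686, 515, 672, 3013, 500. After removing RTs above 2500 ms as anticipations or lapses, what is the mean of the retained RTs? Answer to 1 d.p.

674.4 ms

Excluded: 3013
Retained (n=10): Σ = 6744
Mean = 6744/10 = 674.4000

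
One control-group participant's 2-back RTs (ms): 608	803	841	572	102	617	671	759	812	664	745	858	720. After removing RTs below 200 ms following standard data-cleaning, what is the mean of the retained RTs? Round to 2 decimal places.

Excluded: 102
Retained (n=12): Σ = 8670
Mean = 8670/12 = 722.5000

722.50 ms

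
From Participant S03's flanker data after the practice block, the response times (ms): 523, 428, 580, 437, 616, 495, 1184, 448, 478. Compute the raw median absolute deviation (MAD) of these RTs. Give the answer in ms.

58 ms

Sorted: 428, 437, 448, 478, 495, 523, 580, 616, 1184 → median = 495
|x − 495|: 28, 67, 85, 58, 121, 0, 689, 47, 17
Sorted deviations: 0, 17, 28, 47, 58, 67, 85, 121, 689 → MAD = 58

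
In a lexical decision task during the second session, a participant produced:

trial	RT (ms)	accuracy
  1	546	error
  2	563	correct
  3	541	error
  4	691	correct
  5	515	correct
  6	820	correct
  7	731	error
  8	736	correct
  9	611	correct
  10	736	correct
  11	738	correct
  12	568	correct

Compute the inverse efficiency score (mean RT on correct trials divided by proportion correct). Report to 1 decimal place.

Correct trials (n=9): 563, 691, 515, 820, 736, 611, 736, 738, 568
Mean correct RT = 5978/9 = 664.2222 ms
Proportion correct = 9/12
IES = 664.2222 / (9/12) = 885.630 ms

885.6 ms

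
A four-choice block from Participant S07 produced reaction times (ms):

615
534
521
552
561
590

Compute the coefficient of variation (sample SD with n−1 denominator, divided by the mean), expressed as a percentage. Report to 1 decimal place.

6.2%

n = 6, Σ = 3373, M = 562.1667
Σ(x−M)² = 6158.833; s = √(6158.833/5) = 35.0965
CV = 35.0965 / 562.1667 = 0.06243 = 6.243%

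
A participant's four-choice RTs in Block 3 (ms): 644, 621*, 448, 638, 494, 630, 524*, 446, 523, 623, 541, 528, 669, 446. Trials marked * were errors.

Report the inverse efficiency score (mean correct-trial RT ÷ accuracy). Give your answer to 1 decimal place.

Correct trials (n=12): 644, 448, 638, 494, 630, 446, 523, 623, 541, 528, 669, 446
Mean correct RT = 6630/12 = 552.5000 ms
Proportion correct = 12/14
IES = 552.5000 / (12/14) = 644.583 ms

644.6 ms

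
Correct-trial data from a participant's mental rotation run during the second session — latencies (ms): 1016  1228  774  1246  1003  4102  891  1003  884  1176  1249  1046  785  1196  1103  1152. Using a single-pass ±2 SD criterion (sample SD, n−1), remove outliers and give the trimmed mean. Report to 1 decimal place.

n = 16, ΣRT = 19854, M = 1240.875
Σ(x−M)² = 9096705.75; s = √(9096705.75/15) = 778.747
Cutoffs: 1240.875 ± 2·778.747 → [-316.6, 2798.4]
Outside: 4102 → excluded.
Retained (n=15): Σ = 15752, mean = 15752/15 = 1050.133

1050.1 ms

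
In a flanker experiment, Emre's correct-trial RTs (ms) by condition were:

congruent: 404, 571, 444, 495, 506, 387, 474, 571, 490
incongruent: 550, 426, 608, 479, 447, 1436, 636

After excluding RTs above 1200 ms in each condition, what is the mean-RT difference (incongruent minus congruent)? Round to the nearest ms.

42 ms

incongruent: exclude 1436
M(congruent) = 4342/9 = 482.444
M(incongruent) = 3146/6 = 524.333
Difference = 524.333 − 482.444 = 41.889 ms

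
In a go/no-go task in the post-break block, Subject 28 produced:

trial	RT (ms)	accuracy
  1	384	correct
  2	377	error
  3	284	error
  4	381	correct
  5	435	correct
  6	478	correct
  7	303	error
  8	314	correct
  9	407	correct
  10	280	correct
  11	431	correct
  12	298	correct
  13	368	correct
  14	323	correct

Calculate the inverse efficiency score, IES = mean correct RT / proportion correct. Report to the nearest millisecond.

Correct trials (n=11): 384, 381, 435, 478, 314, 407, 280, 431, 298, 368, 323
Mean correct RT = 4099/11 = 372.6364 ms
Proportion correct = 11/14
IES = 372.6364 / (11/14) = 474.264 ms

474 ms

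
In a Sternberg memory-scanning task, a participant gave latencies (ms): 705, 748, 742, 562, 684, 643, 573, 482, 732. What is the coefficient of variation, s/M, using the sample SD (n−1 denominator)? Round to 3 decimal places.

n = 9, Σ = 5871, M = 652.3333
Σ(x−M)² = 70870.000; s = √(70870.000/8) = 94.1209
CV = 94.1209 / 652.3333 = 0.14428

0.144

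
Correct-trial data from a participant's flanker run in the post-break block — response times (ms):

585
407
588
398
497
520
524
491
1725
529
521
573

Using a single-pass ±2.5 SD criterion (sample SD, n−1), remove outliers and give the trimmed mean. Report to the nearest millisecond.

n = 12, ΣRT = 7358, M = 613.167
Σ(x−M)² = 1388643.67; s = √(1388643.67/11) = 355.303
Cutoffs: 613.167 ± 2.5·355.303 → [-275.1, 1501.4]
Outside: 1725 → excluded.
Retained (n=11): Σ = 5633, mean = 5633/11 = 512.091

512 ms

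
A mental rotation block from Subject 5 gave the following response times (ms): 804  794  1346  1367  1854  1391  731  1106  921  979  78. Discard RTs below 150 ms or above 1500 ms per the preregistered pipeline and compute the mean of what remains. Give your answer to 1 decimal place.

1048.8 ms

Excluded: 78, 1854
Retained (n=9): Σ = 9439
Mean = 9439/9 = 1048.7778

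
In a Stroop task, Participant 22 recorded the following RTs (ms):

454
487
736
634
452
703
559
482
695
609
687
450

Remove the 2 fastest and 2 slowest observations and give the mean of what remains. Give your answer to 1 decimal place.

Sorted: 450, 452, 454, 482, 487, 559, 609, 634, 687, 695, 703, 736
Drop lowest 2 (450, 452) and highest 2 (703, 736)
Remaining (n=8): Σ = 4607, mean = 4607/8 = 575.875

575.9 ms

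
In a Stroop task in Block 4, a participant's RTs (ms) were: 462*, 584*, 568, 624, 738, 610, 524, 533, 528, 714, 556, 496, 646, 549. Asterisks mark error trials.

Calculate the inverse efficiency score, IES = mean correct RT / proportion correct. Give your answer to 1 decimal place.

Correct trials (n=12): 568, 624, 738, 610, 524, 533, 528, 714, 556, 496, 646, 549
Mean correct RT = 7086/12 = 590.5000 ms
Proportion correct = 12/14
IES = 590.5000 / (12/14) = 688.917 ms

688.9 ms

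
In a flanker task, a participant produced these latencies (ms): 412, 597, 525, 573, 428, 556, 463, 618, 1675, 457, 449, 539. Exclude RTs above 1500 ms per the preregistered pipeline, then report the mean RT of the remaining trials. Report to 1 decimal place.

510.6 ms

Excluded: 1675
Retained (n=11): Σ = 5617
Mean = 5617/11 = 510.6364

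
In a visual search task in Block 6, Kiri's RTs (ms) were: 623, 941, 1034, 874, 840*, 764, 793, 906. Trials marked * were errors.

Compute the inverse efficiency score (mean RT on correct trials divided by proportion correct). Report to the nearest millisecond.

Correct trials (n=7): 623, 941, 1034, 874, 764, 793, 906
Mean correct RT = 5935/7 = 847.8571 ms
Proportion correct = 7/8
IES = 847.8571 / (7/8) = 968.980 ms

969 ms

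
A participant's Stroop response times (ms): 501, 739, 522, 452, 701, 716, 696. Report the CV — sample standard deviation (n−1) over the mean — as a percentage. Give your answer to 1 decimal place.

19.6%

n = 7, Σ = 4327, M = 618.1429
Σ(x−M)² = 87678.857; s = √(87678.857/6) = 120.8848
CV = 120.8848 / 618.1429 = 0.19556 = 19.556%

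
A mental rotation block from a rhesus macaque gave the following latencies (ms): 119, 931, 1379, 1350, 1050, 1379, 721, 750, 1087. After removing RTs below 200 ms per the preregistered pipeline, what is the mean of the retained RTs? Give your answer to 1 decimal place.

1080.9 ms

Excluded: 119
Retained (n=8): Σ = 8647
Mean = 8647/8 = 1080.8750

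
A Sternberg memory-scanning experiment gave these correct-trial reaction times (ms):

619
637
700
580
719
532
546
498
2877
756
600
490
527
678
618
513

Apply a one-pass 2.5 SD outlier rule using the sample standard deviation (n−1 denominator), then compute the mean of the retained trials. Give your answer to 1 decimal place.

n = 16, ΣRT = 11890, M = 743.125
Σ(x−M)² = 4956949.75; s = √(4956949.75/15) = 574.859
Cutoffs: 743.125 ± 2.5·574.859 → [-694.0, 2180.3]
Outside: 2877 → excluded.
Retained (n=15): Σ = 9013, mean = 9013/15 = 600.867

600.9 ms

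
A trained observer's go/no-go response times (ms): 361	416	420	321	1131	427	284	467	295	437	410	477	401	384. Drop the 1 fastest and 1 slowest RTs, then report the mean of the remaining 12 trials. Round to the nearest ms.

401 ms

Sorted: 284, 295, 321, 361, 384, 401, 410, 416, 420, 427, 437, 467, 477, 1131
Drop lowest 1 (284) and highest 1 (1131)
Remaining (n=12): Σ = 4816, mean = 4816/12 = 401.333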